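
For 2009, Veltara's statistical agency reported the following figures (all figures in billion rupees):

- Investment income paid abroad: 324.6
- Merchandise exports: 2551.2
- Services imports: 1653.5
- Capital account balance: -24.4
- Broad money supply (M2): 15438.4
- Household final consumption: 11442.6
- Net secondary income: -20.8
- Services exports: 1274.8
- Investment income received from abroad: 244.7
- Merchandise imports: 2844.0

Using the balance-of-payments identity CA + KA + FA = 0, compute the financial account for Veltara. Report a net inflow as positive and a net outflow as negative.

796.6

Goods balance = 2551.2 - 2844.0 = -292.8
Services balance = 1274.8 - 1653.5 = -378.7
Trade balance (goods + services) = -292.8 + (-378.7) = -671.5
Net primary income = 244.7 - 324.6 = -79.9
Net secondary income = -20.8
Current account = -671.5 + (-79.9) + (-20.8) = -772.2
Financial account = -(-772.2 + (-24.4)) = 796.6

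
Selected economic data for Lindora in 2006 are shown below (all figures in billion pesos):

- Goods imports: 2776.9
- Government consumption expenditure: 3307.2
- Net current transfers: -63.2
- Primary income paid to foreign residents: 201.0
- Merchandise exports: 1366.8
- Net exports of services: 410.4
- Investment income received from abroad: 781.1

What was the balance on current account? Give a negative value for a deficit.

Goods balance = 1366.8 - 2776.9 = -1410.1
Services balance = 410.4
Trade balance (goods + services) = -1410.1 + 410.4 = -999.7
Net primary income = 781.1 - 201.0 = 580.1
Net secondary income = -63.2
Current account = -999.7 + 580.1 + (-63.2) = -482.8

-482.8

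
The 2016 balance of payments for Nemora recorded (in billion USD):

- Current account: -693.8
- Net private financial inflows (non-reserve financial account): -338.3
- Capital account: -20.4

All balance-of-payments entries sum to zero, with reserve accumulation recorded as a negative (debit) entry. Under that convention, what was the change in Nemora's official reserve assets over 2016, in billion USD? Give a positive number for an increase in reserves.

Official reserve transactions balance = -((-693.8) + (-20.4) + (-338.3)) = 1052.5
An accumulation of reserves is recorded as a debit (negative entry), so the change in the stock of reserves is the negative of that balance.
Change in official reserves = -(1052.5) = -1052.5

-1052.5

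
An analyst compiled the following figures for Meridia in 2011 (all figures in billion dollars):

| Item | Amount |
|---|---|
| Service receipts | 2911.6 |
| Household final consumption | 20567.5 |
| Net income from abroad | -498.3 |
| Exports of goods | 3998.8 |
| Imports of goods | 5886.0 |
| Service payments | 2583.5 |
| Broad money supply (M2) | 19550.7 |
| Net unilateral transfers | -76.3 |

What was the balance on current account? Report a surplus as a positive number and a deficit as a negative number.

-2133.7

Goods balance = 3998.8 - 5886.0 = -1887.2
Services balance = 2911.6 - 2583.5 = 328.1
Trade balance (goods + services) = -1887.2 + 328.1 = -1559.1
Net primary income = -498.3
Net secondary income = -76.3
Current account = -1559.1 + (-498.3) + (-76.3) = -2133.7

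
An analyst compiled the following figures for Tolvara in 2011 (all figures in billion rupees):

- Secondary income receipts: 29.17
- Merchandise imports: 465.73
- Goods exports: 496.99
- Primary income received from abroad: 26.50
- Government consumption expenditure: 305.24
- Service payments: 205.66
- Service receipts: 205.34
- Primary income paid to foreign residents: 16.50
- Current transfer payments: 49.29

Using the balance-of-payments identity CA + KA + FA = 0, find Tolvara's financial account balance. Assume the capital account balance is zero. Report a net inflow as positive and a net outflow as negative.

-20.82

Goods balance = 496.99 - 465.73 = 31.26
Services balance = 205.34 - 205.66 = -0.32
Trade balance (goods + services) = 31.26 + (-0.32) = 30.94
Net primary income = 26.50 - 16.50 = 10.00
Net secondary income = 29.17 - 49.29 = -20.12
Current account = 30.94 + 10.00 + (-20.12) = 20.82
Financial account = -(20.82) = -20.82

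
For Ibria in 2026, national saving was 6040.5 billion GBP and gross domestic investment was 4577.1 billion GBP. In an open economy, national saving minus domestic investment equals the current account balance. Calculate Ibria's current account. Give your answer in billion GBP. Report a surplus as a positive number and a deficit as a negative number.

CA = S - I = 6040.5 - 4577.1 = 1463.4

1463.4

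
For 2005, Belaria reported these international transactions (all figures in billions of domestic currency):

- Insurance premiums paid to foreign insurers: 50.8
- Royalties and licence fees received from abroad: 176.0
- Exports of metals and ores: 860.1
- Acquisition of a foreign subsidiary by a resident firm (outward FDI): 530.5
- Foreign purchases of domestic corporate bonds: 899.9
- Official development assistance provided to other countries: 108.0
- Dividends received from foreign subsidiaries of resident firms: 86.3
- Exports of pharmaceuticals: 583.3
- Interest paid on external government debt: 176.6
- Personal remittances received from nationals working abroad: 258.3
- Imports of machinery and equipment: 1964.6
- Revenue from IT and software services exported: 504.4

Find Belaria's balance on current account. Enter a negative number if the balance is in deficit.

168.4

Goods: 583.3 + 860.1 - 1964.6 = -521.2
Services: 176.0 + 504.4 - 50.8 = 629.6
Primary income: -176.6 + 86.3 = -90.3
Secondary income: 258.3 - 108.0 = 150.3
Current account = (-521.2) + 629.6 + (-90.3) + 150.3 = 168.4
(Excluded from the current account — financial account: acquisition of a foreign subsidiary by a resident firm (outward FDI) 530.5, foreign purchases of domestic corporate bonds 899.9.)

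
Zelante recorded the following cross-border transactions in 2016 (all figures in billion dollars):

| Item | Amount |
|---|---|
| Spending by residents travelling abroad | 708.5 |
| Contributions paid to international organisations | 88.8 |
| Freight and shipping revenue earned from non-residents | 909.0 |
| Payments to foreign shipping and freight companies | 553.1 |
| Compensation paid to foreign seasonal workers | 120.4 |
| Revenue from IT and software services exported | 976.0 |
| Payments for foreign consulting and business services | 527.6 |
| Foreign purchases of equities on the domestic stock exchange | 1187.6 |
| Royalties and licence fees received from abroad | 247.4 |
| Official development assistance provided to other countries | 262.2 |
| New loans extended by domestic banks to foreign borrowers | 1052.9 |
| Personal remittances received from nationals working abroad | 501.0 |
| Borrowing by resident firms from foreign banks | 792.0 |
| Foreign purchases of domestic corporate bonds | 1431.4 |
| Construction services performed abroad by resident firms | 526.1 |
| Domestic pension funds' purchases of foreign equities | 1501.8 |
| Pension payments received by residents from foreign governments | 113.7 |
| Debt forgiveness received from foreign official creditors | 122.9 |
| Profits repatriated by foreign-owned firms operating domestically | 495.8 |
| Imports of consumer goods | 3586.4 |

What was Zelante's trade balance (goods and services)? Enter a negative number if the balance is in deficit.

-2717.1

Goods: -3586.4
Services: 909.0 - 527.6 - 553.1 + 247.4 + 976.0 - 708.5 + 526.1 = 869.3
Trade balance = -3586.4 + 869.3 = -2717.1
(Excluded from the trade balance — secondary income: contributions paid to international organisations 88.8, official development assistance provided to other countries 262.2, personal remittances received from nationals working abroad 501.0, pension payments received by residents from foreign governments 113.7; primary income: compensation paid to foreign seasonal workers 120.4, profits repatriated by foreign-owned firms operating domestically 495.8; financial account: foreign purchases of equities on the domestic stock exchange 1187.6, new loans extended by domestic banks to foreign borrowers 1052.9, borrowing by resident firms from foreign banks 792.0, foreign purchases of domestic corporate bonds 1431.4, domestic pension funds' purchases of foreign equities 1501.8; capital account: debt forgiveness received from foreign official creditors 122.9.)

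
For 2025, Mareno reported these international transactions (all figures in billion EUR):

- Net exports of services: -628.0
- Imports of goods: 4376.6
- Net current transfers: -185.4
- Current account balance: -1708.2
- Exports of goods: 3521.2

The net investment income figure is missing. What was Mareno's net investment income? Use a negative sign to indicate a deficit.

Current account = goods balance + services balance + net primary income + net secondary income
Sum of the known components = -1668.8
Net investment income = CA - (known components) = -1708.2 - (-1668.8) = -39.4

-39.4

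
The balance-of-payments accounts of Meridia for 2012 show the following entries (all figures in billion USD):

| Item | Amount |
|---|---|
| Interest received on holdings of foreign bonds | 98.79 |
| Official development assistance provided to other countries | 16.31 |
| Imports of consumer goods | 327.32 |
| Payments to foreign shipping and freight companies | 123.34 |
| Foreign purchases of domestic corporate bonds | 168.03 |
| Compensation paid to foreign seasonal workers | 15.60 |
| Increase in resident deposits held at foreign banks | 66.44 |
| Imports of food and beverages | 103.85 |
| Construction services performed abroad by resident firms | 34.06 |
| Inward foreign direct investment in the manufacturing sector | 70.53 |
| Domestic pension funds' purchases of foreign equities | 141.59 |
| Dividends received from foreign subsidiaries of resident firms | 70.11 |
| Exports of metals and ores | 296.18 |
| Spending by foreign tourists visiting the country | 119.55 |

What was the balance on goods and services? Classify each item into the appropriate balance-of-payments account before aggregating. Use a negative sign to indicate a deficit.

-104.72

Goods: 296.18 - 103.85 - 327.32 = -134.99
Services: -123.34 + 34.06 + 119.55 = 30.27
Trade balance = -134.99 + 30.27 = -104.72
(Excluded from the trade balance — primary income: interest received on holdings of foreign bonds 98.79, compensation paid to foreign seasonal workers 15.60, dividends received from foreign subsidiaries of resident firms 70.11; secondary income: official development assistance provided to other countries 16.31; financial account: foreign purchases of domestic corporate bonds 168.03, increase in resident deposits held at foreign banks 66.44, inward foreign direct investment in the manufacturing sector 70.53, domestic pension funds' purchases of foreign equities 141.59.)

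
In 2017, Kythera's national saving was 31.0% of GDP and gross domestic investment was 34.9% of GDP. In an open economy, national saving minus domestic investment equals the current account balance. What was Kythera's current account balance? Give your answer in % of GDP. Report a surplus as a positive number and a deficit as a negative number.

CA = S - I = 31.0 - 34.9 = -3.9

-3.9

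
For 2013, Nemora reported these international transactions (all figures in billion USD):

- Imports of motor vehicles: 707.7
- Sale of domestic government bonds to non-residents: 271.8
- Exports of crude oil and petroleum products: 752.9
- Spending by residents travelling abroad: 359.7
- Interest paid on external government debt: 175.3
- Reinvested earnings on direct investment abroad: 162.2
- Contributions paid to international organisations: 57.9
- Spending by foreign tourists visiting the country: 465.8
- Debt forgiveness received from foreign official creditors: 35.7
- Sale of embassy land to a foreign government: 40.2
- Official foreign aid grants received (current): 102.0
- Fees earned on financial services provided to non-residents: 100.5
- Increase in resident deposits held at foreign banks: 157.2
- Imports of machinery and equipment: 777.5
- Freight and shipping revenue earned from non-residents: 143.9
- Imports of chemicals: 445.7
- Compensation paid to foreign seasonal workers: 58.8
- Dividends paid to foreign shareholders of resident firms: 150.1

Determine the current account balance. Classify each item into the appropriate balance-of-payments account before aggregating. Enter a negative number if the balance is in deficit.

Goods: -777.5 - 707.7 - 445.7 + 752.9 = -1178.0
Services: -359.7 + 143.9 + 465.8 + 100.5 = 350.5
Primary income: -175.3 - 150.1 + 162.2 - 58.8 = -222.0
Secondary income: 102.0 - 57.9 = 44.1
Current account = (-1178.0) + 350.5 + (-222.0) + 44.1 = -1005.4
(Excluded from the current account — financial account: sale of domestic government bonds to non-residents 271.8, increase in resident deposits held at foreign banks 157.2; capital account: debt forgiveness received from foreign official creditors 35.7, sale of embassy land to a foreign government 40.2.)

-1005.4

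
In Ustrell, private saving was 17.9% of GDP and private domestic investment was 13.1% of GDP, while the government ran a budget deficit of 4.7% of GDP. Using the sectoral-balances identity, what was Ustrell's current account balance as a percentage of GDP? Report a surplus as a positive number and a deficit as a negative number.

0.1

By the sectoral-balances identity, CA = (S_private - I) + (T - G).
Private balance = 17.9 - 13.1 = 4.8
Government balance (T - G) = -4.7
CA = 4.8 + (-4.7) = 0.1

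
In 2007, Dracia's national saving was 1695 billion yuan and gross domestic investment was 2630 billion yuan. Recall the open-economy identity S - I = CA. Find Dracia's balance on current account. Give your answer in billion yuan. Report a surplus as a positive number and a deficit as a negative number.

-935

CA = S - I = 1695 - 2630 = -935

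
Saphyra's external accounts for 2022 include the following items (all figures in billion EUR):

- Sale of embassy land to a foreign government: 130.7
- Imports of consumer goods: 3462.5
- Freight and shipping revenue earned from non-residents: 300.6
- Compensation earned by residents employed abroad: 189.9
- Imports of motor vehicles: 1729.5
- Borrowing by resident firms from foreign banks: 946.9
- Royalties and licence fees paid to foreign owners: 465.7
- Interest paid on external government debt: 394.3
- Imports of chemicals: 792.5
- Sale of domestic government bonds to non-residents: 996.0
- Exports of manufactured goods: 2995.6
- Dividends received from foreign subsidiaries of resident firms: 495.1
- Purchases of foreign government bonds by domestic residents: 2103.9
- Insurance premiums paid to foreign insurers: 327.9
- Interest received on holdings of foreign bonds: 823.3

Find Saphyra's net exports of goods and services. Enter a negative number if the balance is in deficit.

Goods: -1729.5 - 3462.5 - 792.5 + 2995.6 = -2988.9
Services: -465.7 + 300.6 - 327.9 = -493.0
Trade balance = -2988.9 + (-493.0) = -3481.9
(Excluded from the trade balance — capital account: sale of embassy land to a foreign government 130.7; primary income: compensation earned by residents employed abroad 189.9, interest paid on external government debt 394.3, dividends received from foreign subsidiaries of resident firms 495.1, interest received on holdings of foreign bonds 823.3; financial account: borrowing by resident firms from foreign banks 946.9, sale of domestic government bonds to non-residents 996.0, purchases of foreign government bonds by domestic residents 2103.9.)

-3481.9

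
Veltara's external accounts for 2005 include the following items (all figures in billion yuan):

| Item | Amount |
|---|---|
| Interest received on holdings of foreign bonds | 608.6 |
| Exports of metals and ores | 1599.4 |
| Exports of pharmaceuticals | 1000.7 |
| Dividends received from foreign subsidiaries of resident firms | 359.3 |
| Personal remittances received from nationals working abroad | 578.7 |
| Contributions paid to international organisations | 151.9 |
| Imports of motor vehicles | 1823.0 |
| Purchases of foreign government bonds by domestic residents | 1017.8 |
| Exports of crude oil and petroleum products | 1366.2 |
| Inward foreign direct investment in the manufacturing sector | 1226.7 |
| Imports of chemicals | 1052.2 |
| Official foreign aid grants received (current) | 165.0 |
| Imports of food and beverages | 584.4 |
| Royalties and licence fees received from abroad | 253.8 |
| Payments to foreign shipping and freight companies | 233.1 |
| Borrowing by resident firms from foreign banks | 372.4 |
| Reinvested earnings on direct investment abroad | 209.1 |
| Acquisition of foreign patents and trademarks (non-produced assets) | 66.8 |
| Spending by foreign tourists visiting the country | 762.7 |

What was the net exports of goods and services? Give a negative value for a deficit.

Goods: -1052.2 + 1000.7 + 1366.2 - 1823.0 + 1599.4 - 584.4 = 506.7
Services: 253.8 - 233.1 + 762.7 = 783.4
Trade balance = 506.7 + 783.4 = 1290.1
(Excluded from the trade balance — primary income: interest received on holdings of foreign bonds 608.6, dividends received from foreign subsidiaries of resident firms 359.3, reinvested earnings on direct investment abroad 209.1; secondary income: personal remittances received from nationals working abroad 578.7, contributions paid to international organisations 151.9, official foreign aid grants received (current) 165.0; financial account: purchases of foreign government bonds by domestic residents 1017.8, inward foreign direct investment in the manufacturing sector 1226.7, borrowing by resident firms from foreign banks 372.4; capital account: acquisition of foreign patents and trademarks (non-produced assets) 66.8.)

1290.1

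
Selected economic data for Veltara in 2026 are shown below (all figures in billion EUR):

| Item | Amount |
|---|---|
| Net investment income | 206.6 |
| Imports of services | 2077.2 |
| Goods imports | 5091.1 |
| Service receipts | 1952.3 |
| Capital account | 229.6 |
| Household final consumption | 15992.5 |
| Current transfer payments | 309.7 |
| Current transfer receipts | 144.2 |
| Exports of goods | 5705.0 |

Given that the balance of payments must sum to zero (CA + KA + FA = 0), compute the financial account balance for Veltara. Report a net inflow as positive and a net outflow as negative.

Goods balance = 5705.0 - 5091.1 = 613.9
Services balance = 1952.3 - 2077.2 = -124.9
Trade balance (goods + services) = 613.9 + (-124.9) = 489.0
Net primary income = 206.6
Net secondary income = 144.2 - 309.7 = -165.5
Current account = 489.0 + 206.6 + (-165.5) = 530.1
Financial account = -(530.1 + 229.6) = -759.7

-759.7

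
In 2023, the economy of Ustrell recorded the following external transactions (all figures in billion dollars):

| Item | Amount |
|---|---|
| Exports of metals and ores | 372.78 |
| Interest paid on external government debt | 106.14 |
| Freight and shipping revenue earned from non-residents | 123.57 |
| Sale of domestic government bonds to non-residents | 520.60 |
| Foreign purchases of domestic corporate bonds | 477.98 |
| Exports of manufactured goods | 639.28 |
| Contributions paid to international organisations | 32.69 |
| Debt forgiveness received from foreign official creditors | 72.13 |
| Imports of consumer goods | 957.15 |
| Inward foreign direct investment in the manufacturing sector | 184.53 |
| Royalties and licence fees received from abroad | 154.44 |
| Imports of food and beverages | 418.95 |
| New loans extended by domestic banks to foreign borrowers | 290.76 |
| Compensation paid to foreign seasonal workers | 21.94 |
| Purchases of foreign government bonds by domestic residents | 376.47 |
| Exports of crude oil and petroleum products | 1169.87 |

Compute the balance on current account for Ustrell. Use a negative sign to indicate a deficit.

Goods: 1169.87 + 639.28 - 418.95 + 372.78 - 957.15 = 805.83
Services: 154.44 + 123.57 = 278.01
Primary income: -106.14 - 21.94 = -128.08
Secondary income: -32.69
Current account = 805.83 + 278.01 + (-128.08) + (-32.69) = 923.07
(Excluded from the current account — financial account: sale of domestic government bonds to non-residents 520.60, foreign purchases of domestic corporate bonds 477.98, inward foreign direct investment in the manufacturing sector 184.53, new loans extended by domestic banks to foreign borrowers 290.76, purchases of foreign government bonds by domestic residents 376.47; capital account: debt forgiveness received from foreign official creditors 72.13.)

923.07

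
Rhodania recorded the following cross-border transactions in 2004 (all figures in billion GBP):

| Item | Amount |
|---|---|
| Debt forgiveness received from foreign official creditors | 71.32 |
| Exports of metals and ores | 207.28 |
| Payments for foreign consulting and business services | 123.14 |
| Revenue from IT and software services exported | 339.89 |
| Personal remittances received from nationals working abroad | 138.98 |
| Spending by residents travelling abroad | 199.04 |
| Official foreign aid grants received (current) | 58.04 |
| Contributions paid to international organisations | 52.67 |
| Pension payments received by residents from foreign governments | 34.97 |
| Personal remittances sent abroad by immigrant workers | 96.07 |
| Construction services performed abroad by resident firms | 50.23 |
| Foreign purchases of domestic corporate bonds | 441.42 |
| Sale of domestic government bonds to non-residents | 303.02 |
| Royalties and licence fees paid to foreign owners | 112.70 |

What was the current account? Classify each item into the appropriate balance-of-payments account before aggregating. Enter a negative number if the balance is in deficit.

245.77

Goods: 207.28
Services: -199.04 - 123.14 - 112.70 + 50.23 + 339.89 = -44.76
Secondary income: -52.67 + 138.98 - 96.07 + 34.97 + 58.04 = 83.25
Current account = 207.28 + (-44.76) + 83.25 = 245.77
(Excluded from the current account — capital account: debt forgiveness received from foreign official creditors 71.32; financial account: foreign purchases of domestic corporate bonds 441.42, sale of domestic government bonds to non-residents 303.02.)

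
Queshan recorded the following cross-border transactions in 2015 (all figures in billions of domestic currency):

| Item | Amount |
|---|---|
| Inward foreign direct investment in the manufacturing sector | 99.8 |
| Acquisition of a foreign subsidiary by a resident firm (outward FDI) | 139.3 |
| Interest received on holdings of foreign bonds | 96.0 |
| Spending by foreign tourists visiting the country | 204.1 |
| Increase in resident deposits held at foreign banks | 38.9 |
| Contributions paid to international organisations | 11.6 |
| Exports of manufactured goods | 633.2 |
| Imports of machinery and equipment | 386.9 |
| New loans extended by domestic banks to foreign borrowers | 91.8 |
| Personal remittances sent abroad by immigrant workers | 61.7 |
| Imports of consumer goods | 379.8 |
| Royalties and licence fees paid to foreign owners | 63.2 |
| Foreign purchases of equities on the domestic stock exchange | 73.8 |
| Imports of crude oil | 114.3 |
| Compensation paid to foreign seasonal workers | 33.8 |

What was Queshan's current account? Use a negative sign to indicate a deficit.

Goods: -114.3 - 386.9 + 633.2 - 379.8 = -247.8
Services: 204.1 - 63.2 = 140.9
Primary income: -33.8 + 96.0 = 62.2
Secondary income: -61.7 - 11.6 = -73.3
Current account = (-247.8) + 140.9 + 62.2 + (-73.3) = -118.0
(Excluded from the current account — financial account: inward foreign direct investment in the manufacturing sector 99.8, acquisition of a foreign subsidiary by a resident firm (outward FDI) 139.3, increase in resident deposits held at foreign banks 38.9, new loans extended by domestic banks to foreign borrowers 91.8, foreign purchases of equities on the domestic stock exchange 73.8.)

-118.0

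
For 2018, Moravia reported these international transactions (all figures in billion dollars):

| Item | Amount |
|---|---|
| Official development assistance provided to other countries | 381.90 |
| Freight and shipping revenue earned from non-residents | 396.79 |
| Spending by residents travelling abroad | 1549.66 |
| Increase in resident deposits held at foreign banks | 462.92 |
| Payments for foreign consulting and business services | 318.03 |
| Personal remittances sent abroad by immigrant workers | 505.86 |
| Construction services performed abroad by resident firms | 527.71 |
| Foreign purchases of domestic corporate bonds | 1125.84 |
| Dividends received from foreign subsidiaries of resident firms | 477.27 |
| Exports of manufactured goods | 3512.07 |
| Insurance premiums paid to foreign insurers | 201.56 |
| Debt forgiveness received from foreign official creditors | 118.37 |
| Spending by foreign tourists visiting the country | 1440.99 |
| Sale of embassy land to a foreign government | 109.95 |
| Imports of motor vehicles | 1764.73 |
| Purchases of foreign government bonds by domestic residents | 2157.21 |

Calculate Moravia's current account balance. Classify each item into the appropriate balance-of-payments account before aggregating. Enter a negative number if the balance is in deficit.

Goods: -1764.73 + 3512.07 = 1747.34
Services: 1440.99 - 318.03 - 1549.66 + 396.79 - 201.56 + 527.71 = 296.24
Primary income: 477.27
Secondary income: -381.90 - 505.86 = -887.76
Current account = 1747.34 + 296.24 + 477.27 + (-887.76) = 1633.09
(Excluded from the current account — financial account: increase in resident deposits held at foreign banks 462.92, foreign purchases of domestic corporate bonds 1125.84, purchases of foreign government bonds by domestic residents 2157.21; capital account: debt forgiveness received from foreign official creditors 118.37, sale of embassy land to a foreign government 109.95.)

1633.09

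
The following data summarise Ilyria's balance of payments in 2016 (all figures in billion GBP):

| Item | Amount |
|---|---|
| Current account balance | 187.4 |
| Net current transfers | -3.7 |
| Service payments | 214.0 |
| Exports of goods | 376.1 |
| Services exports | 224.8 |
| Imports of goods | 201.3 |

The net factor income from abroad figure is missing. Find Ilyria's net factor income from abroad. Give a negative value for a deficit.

5.5

Current account = goods balance + services balance + net primary income + net secondary income
Sum of the known components = 181.9
Net factor income from abroad = CA - (known components) = 187.4 - 181.9 = 5.5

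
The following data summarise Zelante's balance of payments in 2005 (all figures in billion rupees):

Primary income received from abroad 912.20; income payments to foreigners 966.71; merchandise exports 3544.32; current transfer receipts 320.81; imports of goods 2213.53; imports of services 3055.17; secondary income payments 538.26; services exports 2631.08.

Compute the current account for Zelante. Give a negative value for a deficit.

Goods balance = 3544.32 - 2213.53 = 1330.79
Services balance = 2631.08 - 3055.17 = -424.09
Trade balance (goods + services) = 1330.79 + (-424.09) = 906.70
Net primary income = 912.20 - 966.71 = -54.51
Net secondary income = 320.81 - 538.26 = -217.45
Current account = 906.70 + (-54.51) + (-217.45) = 634.74

634.74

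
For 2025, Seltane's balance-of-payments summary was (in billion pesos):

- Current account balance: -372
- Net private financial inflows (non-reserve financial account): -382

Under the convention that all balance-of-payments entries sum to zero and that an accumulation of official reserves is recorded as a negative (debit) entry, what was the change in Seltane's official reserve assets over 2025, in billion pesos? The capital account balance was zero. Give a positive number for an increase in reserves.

-754

Official reserve transactions balance = -((-372) + (-382)) = 754
An accumulation of reserves is recorded as a debit (negative entry), so the change in the stock of reserves is the negative of that balance.
Change in official reserves = -(754) = -754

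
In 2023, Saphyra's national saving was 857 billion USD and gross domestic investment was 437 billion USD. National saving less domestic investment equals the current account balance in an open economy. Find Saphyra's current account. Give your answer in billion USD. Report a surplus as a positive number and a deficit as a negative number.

420

CA = S - I = 857 - 437 = 420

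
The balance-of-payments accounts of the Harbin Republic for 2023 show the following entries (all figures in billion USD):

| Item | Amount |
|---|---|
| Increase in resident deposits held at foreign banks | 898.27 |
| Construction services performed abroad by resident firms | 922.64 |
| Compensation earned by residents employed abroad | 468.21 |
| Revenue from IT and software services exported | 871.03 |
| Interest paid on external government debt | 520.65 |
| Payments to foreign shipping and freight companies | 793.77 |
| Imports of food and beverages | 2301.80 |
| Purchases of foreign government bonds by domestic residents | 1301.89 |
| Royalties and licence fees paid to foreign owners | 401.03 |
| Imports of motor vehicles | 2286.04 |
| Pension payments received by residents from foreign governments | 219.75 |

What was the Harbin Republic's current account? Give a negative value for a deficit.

Goods: -2301.80 - 2286.04 = -4587.84
Services: 922.64 - 793.77 - 401.03 + 871.03 = 598.87
Primary income: -520.65 + 468.21 = -52.44
Secondary income: 219.75
Current account = (-4587.84) + 598.87 + (-52.44) + 219.75 = -3821.66
(Excluded from the current account — financial account: increase in resident deposits held at foreign banks 898.27, purchases of foreign government bonds by domestic residents 1301.89.)

-3821.66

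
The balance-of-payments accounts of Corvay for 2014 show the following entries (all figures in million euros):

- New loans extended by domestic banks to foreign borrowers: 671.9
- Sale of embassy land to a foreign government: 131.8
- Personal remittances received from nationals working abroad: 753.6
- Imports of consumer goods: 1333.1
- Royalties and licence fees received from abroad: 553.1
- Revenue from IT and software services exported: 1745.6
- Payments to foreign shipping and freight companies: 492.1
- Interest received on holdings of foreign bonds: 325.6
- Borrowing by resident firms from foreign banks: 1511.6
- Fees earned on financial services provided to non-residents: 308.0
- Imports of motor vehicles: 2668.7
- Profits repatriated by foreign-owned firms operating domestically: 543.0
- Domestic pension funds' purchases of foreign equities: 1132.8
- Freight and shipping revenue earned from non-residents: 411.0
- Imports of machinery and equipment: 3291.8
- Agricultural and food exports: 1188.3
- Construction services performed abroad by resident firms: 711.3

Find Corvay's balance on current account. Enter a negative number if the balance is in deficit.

Goods: -3291.8 - 1333.1 - 2668.7 + 1188.3 = -6105.3
Services: 553.1 - 492.1 + 711.3 + 308.0 + 1745.6 + 411.0 = 3236.9
Primary income: -543.0 + 325.6 = -217.4
Secondary income: 753.6
Current account = (-6105.3) + 3236.9 + (-217.4) + 753.6 = -2332.2
(Excluded from the current account — financial account: new loans extended by domestic banks to foreign borrowers 671.9, borrowing by resident firms from foreign banks 1511.6, domestic pension funds' purchases of foreign equities 1132.8; capital account: sale of embassy land to a foreign government 131.8.)

-2332.2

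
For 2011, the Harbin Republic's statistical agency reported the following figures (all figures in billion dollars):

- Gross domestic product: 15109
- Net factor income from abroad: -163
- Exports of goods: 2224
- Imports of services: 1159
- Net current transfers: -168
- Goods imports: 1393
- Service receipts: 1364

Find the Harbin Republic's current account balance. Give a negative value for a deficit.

Goods balance = 2224 - 1393 = 831
Services balance = 1364 - 1159 = 205
Trade balance (goods + services) = 831 + 205 = 1036
Net primary income = -163
Net secondary income = -168
Current account = 1036 + (-163) + (-168) = 705

705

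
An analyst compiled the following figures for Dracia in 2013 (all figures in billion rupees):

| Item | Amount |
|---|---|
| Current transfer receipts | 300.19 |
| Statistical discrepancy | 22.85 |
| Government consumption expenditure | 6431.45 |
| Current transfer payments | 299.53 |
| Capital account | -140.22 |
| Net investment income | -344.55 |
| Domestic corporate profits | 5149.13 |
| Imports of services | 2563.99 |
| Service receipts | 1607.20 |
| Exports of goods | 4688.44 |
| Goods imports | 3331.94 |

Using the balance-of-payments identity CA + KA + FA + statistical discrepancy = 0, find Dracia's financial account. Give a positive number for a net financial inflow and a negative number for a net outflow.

Goods balance = 4688.44 - 3331.94 = 1356.50
Services balance = 1607.20 - 2563.99 = -956.79
Trade balance (goods + services) = 1356.50 + (-956.79) = 399.71
Net primary income = -344.55
Net secondary income = 300.19 - 299.53 = 0.66
Current account = 399.71 + (-344.55) + 0.66 = 55.82
Financial account = -(55.82 + (-140.22) + 22.85) = 61.55

61.55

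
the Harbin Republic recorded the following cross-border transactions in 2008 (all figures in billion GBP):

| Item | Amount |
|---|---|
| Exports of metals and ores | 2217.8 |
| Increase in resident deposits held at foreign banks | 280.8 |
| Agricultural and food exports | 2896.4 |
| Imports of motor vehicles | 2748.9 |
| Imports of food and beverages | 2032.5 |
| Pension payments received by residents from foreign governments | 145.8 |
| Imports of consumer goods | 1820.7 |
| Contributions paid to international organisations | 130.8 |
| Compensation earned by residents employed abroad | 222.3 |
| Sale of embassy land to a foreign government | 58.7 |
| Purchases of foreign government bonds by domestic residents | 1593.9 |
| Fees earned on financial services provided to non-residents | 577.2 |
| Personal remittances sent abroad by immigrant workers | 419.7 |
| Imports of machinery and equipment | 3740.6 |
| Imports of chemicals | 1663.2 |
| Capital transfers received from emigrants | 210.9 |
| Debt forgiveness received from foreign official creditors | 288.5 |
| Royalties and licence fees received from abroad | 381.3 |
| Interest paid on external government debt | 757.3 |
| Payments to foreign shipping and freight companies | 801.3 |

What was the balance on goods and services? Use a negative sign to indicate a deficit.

Goods: -1663.2 + 2217.8 - 3740.6 - 2032.5 - 1820.7 + 2896.4 - 2748.9 = -6891.7
Services: -801.3 + 381.3 + 577.2 = 157.2
Trade balance = -6891.7 + 157.2 = -6734.5
(Excluded from the trade balance — financial account: increase in resident deposits held at foreign banks 280.8, purchases of foreign government bonds by domestic residents 1593.9; secondary income: pension payments received by residents from foreign governments 145.8, contributions paid to international organisations 130.8, personal remittances sent abroad by immigrant workers 419.7; primary income: compensation earned by residents employed abroad 222.3, interest paid on external government debt 757.3; capital account: sale of embassy land to a foreign government 58.7, capital transfers received from emigrants 210.9, debt forgiveness received from foreign official creditors 288.5.)

-6734.5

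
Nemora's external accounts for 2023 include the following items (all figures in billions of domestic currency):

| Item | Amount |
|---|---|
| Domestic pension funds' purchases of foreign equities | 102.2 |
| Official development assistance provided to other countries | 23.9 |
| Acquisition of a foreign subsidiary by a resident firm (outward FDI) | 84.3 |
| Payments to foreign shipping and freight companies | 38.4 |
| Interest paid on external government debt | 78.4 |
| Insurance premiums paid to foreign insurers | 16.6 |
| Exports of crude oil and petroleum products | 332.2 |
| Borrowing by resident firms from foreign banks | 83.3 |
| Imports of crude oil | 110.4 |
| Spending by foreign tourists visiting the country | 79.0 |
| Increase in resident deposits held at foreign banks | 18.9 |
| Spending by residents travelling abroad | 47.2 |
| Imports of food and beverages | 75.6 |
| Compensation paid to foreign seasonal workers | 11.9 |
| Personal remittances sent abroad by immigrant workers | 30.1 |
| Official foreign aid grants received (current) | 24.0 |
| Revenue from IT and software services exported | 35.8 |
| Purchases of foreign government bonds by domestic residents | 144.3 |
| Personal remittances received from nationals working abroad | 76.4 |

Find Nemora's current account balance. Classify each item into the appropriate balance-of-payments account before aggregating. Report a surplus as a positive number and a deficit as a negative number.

114.9

Goods: -110.4 - 75.6 + 332.2 = 146.2
Services: -47.2 + 35.8 - 38.4 + 79.0 - 16.6 = 12.6
Primary income: -11.9 - 78.4 = -90.3
Secondary income: -23.9 + 24.0 + 76.4 - 30.1 = 46.4
Current account = 146.2 + 12.6 + (-90.3) + 46.4 = 114.9
(Excluded from the current account — financial account: domestic pension funds' purchases of foreign equities 102.2, acquisition of a foreign subsidiary by a resident firm (outward FDI) 84.3, borrowing by resident firms from foreign banks 83.3, increase in resident deposits held at foreign banks 18.9, purchases of foreign government bonds by domestic residents 144.3.)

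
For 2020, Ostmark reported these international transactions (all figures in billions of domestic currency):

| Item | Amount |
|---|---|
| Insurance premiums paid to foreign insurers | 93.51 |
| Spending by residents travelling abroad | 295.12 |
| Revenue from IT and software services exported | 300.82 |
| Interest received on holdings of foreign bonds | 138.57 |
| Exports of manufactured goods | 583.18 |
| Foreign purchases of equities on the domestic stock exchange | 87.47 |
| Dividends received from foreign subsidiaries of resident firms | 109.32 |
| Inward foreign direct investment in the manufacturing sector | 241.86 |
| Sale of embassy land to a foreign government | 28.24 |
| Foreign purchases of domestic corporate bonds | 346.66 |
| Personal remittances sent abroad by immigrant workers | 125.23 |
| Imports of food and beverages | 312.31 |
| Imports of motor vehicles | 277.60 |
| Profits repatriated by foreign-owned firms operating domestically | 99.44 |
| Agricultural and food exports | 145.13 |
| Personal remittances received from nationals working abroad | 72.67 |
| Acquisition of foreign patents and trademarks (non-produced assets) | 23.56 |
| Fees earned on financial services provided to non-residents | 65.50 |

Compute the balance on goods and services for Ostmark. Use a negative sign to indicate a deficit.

Goods: 583.18 - 312.31 + 145.13 - 277.60 = 138.40
Services: -93.51 + 300.82 + 65.50 - 295.12 = -22.31
Trade balance = 138.40 + (-22.31) = 116.09
(Excluded from the trade balance — primary income: interest received on holdings of foreign bonds 138.57, dividends received from foreign subsidiaries of resident firms 109.32, profits repatriated by foreign-owned firms operating domestically 99.44; financial account: foreign purchases of equities on the domestic stock exchange 87.47, inward foreign direct investment in the manufacturing sector 241.86, foreign purchases of domestic corporate bonds 346.66; capital account: sale of embassy land to a foreign government 28.24, acquisition of foreign patents and trademarks (non-produced assets) 23.56; secondary income: personal remittances sent abroad by immigrant workers 125.23, personal remittances received from nationals working abroad 72.67.)

116.09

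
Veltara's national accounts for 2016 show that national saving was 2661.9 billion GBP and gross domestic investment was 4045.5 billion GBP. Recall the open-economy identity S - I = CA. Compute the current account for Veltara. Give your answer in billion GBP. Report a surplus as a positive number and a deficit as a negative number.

CA = S - I = 2661.9 - 4045.5 = -1383.6

-1383.6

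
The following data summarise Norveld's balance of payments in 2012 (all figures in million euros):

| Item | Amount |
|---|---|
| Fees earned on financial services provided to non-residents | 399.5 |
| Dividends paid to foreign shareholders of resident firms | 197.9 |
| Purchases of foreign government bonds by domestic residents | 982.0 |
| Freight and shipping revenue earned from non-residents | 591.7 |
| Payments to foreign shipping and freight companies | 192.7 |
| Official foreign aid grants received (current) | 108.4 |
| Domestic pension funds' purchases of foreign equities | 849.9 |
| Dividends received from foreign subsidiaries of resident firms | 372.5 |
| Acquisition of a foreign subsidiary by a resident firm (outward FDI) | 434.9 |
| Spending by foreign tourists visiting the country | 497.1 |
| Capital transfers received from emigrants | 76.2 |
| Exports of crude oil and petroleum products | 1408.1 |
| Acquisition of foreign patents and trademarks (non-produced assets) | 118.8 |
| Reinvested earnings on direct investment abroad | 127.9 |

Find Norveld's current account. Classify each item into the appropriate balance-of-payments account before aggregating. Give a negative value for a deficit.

3114.6

Goods: 1408.1
Services: 399.5 - 192.7 + 591.7 + 497.1 = 1295.6
Primary income: 372.5 + 127.9 - 197.9 = 302.5
Secondary income: 108.4
Current account = 1408.1 + 1295.6 + 302.5 + 108.4 = 3114.6
(Excluded from the current account — financial account: purchases of foreign government bonds by domestic residents 982.0, domestic pension funds' purchases of foreign equities 849.9, acquisition of a foreign subsidiary by a resident firm (outward FDI) 434.9; capital account: capital transfers received from emigrants 76.2, acquisition of foreign patents and trademarks (non-produced assets) 118.8.)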